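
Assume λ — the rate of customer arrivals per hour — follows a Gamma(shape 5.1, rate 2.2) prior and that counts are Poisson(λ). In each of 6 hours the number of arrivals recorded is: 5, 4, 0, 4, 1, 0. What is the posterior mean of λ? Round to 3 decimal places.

Total count ∑xᵢ = 14 over n = 6 hours.
Gamma is conjugate to the Poisson likelihood: posterior is Gamma(shape = 5.1+14 = 19.1, rate = 2.2+6 = 8.2).
E[λ | data] = 19.1/8.2 = 2.329.

Posterior mean ≈ 2.329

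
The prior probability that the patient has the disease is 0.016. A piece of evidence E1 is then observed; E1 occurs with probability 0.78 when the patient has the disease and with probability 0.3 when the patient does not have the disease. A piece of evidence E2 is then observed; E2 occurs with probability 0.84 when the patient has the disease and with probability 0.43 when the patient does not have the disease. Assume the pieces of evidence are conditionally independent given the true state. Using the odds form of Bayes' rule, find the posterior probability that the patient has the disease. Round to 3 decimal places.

Prior odds = 0.016/(1−0.016) = 0.016260.
Likelihood ratio for E1 = 0.78/0.3 = 2.6000.
Likelihood ratio for E2 = 0.84/0.43 = 1.9535.
Posterior odds = prior odds × LR₁ × LR₂ = 0.082587.
Posterior probability = odds/(1+odds) = 0.082587/1.0826 = 0.076.

Posterior probability ≈ 0.076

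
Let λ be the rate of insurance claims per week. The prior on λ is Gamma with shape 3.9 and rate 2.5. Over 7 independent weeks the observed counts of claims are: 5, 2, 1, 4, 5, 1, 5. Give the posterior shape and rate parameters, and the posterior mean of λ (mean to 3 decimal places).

Posterior: Gamma(shape=26.9, rate=9.5); mean ≈ 2.832

The Poisson likelihood adds the total count to the shape and the number of exposure periods to the rate. Here ∑xᵢ = 23 and n = 7, so shape 3.9→26.9 and rate 2.5→9.5.
E[λ | data] = 26.9/9.5 = 2.832.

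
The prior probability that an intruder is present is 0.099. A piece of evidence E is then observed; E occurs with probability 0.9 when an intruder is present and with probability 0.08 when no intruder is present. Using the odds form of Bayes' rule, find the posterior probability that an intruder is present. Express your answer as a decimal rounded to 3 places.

Posterior probability ≈ 0.553

Prior odds = 0.099/(1−0.099) = 0.10988. In log-odds, ln(0.10988) = -2.2084.
Add log likelihood ratio: ln(11.250) = 2.4204.
Posterior log-odds = 0.21198, so posterior odds = exp(0.21198) = 1.2361. Converting, P(H|E) = 1.2361/2.2361 = 0.553.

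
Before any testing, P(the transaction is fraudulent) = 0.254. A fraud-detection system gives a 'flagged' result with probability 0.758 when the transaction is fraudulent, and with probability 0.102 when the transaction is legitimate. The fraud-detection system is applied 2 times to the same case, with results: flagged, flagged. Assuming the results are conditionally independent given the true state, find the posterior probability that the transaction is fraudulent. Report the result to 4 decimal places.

Posterior P(H) ≈ 0.9495

With H the event that the transaction is fraudulent, the joint likelihood of the observed sequence is P(data|H) = 0.758·0.758 = 0.57456 and P(data|¬H) = 0.102·0.102 = 0.010404.
Bayes: P(H|data) = 0.254·0.57456 / (0.254·0.57456 + 0.746·0.010404) = 0.14594/0.15370 = 0.9495.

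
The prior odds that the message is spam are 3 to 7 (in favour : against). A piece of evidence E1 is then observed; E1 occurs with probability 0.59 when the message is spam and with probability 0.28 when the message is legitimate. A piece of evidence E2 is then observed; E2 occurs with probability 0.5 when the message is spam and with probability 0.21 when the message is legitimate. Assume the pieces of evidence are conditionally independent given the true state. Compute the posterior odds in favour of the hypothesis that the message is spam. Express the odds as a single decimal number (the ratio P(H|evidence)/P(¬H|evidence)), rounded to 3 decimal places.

Prior odds = 3/7 = 0.42857. In log-odds, ln(0.42857) = -0.84730.
Add log likelihood ratios: ln(2.1071) + ln(2.3810) = 1.6128.
Posterior log-odds = 0.76554, so posterior odds = exp(0.76554) = 2.1501.

Posterior odds ≈ 2.150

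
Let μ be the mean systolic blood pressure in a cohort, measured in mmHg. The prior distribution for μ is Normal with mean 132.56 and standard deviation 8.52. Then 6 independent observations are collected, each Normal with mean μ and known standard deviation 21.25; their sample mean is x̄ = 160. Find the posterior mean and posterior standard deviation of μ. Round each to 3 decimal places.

Posterior mean ≈ 146.032; posterior SD ≈ 6.079

Prior precision 1/τ₀² = 1/8.52² = 0.0137759; data precision n/σ² = 6/21.25² = 0.0132872.
Posterior precision = 0.0137759 + 0.0132872 = 0.0270631, giving posterior SD = 1/√0.0270631 = 6.079.
Posterior mean = (0.0137759·132.56 + 0.0132872·160) / 0.0270631 = 146.032.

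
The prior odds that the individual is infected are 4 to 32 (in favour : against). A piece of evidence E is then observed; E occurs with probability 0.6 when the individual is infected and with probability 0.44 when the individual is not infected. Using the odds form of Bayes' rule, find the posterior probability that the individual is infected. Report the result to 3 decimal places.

Prior odds = 4/32 = 0.12500. In log-odds, ln(0.12500) = -2.0794.
Add log likelihood ratio: ln(1.3636) = 0.31015.
Posterior log-odds = -1.7693, so posterior odds = exp(-1.7693) = 0.17045. Converting, P(H|E) = 0.17045/1.1705 = 0.146.

Posterior probability ≈ 0.146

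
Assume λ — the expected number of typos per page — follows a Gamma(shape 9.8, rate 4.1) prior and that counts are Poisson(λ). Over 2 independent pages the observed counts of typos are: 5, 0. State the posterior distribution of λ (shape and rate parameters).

Posterior: Gamma(shape=14.8, rate=6.1)

The Poisson likelihood adds the total count to the shape and the number of exposure periods to the rate. Here ∑xᵢ = 5 and n = 2, so shape 9.8→14.8 and rate 4.1→6.1.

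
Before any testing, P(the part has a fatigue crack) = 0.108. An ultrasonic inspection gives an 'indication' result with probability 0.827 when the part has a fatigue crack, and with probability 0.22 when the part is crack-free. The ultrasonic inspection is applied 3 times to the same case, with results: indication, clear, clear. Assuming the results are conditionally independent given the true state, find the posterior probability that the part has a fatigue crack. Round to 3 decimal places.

Posterior P(H) ≈ 0.022

With H the event that the part has a fatigue crack, the joint likelihood of the observed sequence is P(data|H) = 0.827·0.173·0.173 = 0.024751 and P(data|¬H) = 0.22·0.78·0.78 = 0.13385.
Bayes: P(H|data) = 0.108·0.024751 / (0.108·0.024751 + 0.892·0.13385) = 0.0026731/0.12207 = 0.0219.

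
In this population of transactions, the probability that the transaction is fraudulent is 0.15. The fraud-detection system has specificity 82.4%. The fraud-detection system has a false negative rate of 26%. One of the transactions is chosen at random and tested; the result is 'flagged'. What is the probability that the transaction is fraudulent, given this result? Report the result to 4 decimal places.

Let H be the event that the transaction is fraudulent. P(H) = 0.15, so P(¬H) = 0.85. With E the 'flagged' result, P(E|H) = 0.74 and P(E|¬H) = 0.176.
P(E) = 0.74·0.15 + 0.176·0.85 = 0.11100 + 0.14960 = 0.26060.
By Bayes' theorem, P(H|E) = 0.11100 / 0.26060 = 0.4259.

P(H | E) ≈ 0.4259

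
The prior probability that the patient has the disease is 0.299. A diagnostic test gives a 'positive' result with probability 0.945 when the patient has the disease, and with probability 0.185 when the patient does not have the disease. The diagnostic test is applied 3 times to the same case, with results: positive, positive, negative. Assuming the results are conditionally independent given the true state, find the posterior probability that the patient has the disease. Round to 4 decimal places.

With H the event that the patient has the disease, the joint likelihood of the observed sequence is P(data|H) = 0.945·0.945·0.055 = 0.049116 and P(data|¬H) = 0.185·0.185·0.815 = 0.027893.
Bayes: P(H|data) = 0.299·0.049116 / (0.299·0.049116 + 0.701·0.027893) = 0.014686/0.034239 = 0.4289.

Posterior P(H) ≈ 0.4289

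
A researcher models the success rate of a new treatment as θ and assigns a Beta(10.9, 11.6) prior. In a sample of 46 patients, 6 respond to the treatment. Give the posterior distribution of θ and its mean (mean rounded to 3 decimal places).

The binomial likelihood is conjugate to the Beta prior: with 6 successes and 40 failures, the posterior is Beta(10.9+6, 11.6+40) = Beta(16.9, 51.6).
Posterior mean = α/(α+β) = 16.9/68.5 = 0.247.

Posterior: Beta(16.9, 51.6); mean ≈ 0.247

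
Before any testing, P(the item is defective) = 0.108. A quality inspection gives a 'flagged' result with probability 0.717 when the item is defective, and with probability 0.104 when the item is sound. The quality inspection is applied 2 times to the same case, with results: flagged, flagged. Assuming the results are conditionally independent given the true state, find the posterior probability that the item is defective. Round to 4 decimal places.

Posterior P(H) ≈ 0.8520

Let H be the event that the item is defective; start with P(H) = 0.108. P('flagged'|H) = 0.717, P('flagged'|¬H) = 0.104.
Update on result 1 ('flagged'): P(H) ← 0.717·0.1080 / (0.717·0.1080 + 0.104·0.8920) = 0.077436/0.17020 = 0.4550.
Update on result 2 ('flagged'): P(H) ← 0.717·0.4550 / (0.717·0.4550 + 0.104·0.5450) = 0.32621/0.38289 = 0.8520.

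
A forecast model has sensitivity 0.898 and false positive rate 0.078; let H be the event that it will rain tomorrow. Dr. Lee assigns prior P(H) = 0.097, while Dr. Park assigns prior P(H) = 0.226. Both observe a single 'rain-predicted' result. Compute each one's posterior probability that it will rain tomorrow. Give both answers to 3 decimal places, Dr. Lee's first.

Dr. Lee: 0.553; Dr. Park: 0.771

The likelihood ratio for a 'rain-predicted' result is 0.898/0.078 = 11.513.
Dr. Lee: prior odds 0.097/0.903 = 0.10742; posterior odds 1.2367; posterior probability 0.553.
Dr. Park: prior odds 0.226/0.774 = 0.29199; posterior odds 3.3616; posterior probability 0.771.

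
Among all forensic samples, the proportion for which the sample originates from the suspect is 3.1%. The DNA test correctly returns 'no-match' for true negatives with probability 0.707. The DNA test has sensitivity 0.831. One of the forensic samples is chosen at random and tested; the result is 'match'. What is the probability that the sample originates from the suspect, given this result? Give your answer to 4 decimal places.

P(H | E) ≈ 0.0832

Let H be the event that the sample originates from the suspect. P(H) = 0.031, so P(¬H) = 0.969. With E the 'match' result, P(E|H) = 0.831 and P(E|¬H) = 0.293.
P(E) = 0.831·0.031 + 0.293·0.969 = 0.025761 + 0.28392 = 0.30968.
By Bayes' theorem, P(H|E) = 0.025761 / 0.30968 = 0.0832.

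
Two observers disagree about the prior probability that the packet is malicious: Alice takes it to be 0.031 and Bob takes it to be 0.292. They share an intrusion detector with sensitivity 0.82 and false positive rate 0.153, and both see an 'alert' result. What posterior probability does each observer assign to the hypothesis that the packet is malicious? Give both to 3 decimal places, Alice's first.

The likelihood ratio for an 'alert' result is 0.82/0.153 = 5.3595.
Alice: prior odds 0.031/0.969 = 0.031992; posterior odds 0.17146; posterior probability 0.146.
Bob: prior odds 0.292/0.708 = 0.41243; posterior odds 2.2104; posterior probability 0.689.

Alice: 0.146; Bob: 0.689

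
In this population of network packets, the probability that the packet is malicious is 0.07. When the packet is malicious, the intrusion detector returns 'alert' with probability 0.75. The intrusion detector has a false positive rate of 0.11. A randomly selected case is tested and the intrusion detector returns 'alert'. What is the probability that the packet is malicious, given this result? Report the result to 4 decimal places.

P(H | E) ≈ 0.3391

Let H be the event that the packet is malicious. P(H) = 0.07, so P(¬H) = 0.93. With E the 'alert' result, P(E|H) = 0.75 and P(E|¬H) = 0.11.
P(E) = 0.75·0.07 + 0.11·0.93 = 0.052500 + 0.10230 = 0.15480.
By Bayes' theorem, P(H|E) = 0.052500 / 0.15480 = 0.3391.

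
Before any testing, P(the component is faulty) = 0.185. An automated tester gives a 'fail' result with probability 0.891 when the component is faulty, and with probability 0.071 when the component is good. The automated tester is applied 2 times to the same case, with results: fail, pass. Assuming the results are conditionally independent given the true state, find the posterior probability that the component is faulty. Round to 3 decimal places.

Let H be the event that the component is faulty; start with P(H) = 0.185. P('fail'|H) = 0.891, P('fail'|¬H) = 0.071.
Update on result 1 ('fail'): P(H) ← 0.891·0.1850 / (0.891·0.1850 + 0.071·0.8150) = 0.16484/0.22270 = 0.7402.
Update on result 2 ('pass'): P(H) ← 0.109·0.7402 / (0.109·0.7402 + 0.929·0.2598) = 0.080678/0.32206 = 0.2505.

Posterior P(H) ≈ 0.251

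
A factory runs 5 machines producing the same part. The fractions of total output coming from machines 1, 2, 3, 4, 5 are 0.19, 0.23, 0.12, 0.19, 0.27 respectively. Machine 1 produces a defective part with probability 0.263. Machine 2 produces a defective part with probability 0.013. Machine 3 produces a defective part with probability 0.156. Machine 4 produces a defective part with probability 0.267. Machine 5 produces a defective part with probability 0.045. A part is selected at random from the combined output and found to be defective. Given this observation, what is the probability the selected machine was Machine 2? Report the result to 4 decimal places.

Posterior probability ≈ 0.0222

P(defective|M1) = 0.263; P(defective|M2) = 0.013; P(defective|M3) = 0.156; P(defective|M4) = 0.267; P(defective|M5) = 0.045.
Prior × likelihood for each source: 0.19·0.263=0.04997, 0.23·0.013=0.002990, 0.12·0.156=0.01872, 0.19·0.267=0.05073, 0.27·0.045=0.01215. Summing gives P(defective) = 0.13456.
P(Machine 2 | defective) = 0.002990 / 0.13456 = 0.0222.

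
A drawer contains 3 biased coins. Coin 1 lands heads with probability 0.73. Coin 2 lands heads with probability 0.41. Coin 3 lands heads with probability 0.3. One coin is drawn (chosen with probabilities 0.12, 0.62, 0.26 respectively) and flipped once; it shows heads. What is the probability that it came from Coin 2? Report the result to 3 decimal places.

Tabulate prior·likelihood by source: [1] prior 0.12, lik 0.73, product 0.08760; [2] prior 0.62, lik 0.41, product 0.2542; [3] prior 0.26, lik 0.3, product 0.07800.
Normalizing constant = 0.41980; the posterior for Coin 2 is its product over the sum, 0.2542/0.41980 = 0.606.

Posterior probability ≈ 0.606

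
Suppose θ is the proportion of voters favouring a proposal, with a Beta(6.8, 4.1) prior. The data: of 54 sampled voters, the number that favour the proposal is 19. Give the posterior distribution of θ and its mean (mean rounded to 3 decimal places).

Posterior: Beta(25.8, 39.1); mean ≈ 0.398

The binomial likelihood is conjugate to the Beta prior: with 19 successes and 35 failures, the posterior is Beta(6.8+19, 4.1+35) = Beta(25.8, 39.1).
Posterior mean = α/(α+β) = 25.8/64.9 = 0.398.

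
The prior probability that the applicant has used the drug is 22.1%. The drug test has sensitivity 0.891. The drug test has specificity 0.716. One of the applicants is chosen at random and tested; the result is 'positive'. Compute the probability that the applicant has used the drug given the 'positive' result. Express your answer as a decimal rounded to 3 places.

Write H for 'the applicant has used the drug'. Prior odds H:¬H = 0.221/0.779 = 0.28370. For the 'positive' outcome, the likelihood ratio is 0.891/0.284 = 3.1373.
Posterior odds = 0.28370 × 3.1373 = 0.89005, so P(H|E) = 0.89005/(1+0.89005) = 0.471.

P(H | E) ≈ 0.471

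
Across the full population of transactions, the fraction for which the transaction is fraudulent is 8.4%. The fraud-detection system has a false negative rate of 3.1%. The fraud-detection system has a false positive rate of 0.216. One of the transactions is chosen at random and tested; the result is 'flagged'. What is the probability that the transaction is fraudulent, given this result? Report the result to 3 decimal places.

Let H be the event that the transaction is fraudulent. P(H) = 0.084, so P(¬H) = 0.916. With E the 'flagged' result, P(E|H) = 0.969 and P(E|¬H) = 0.216.
P(E) = 0.969·0.084 + 0.216·0.916 = 0.081396 + 0.19786 = 0.27925.
By Bayes' theorem, P(H|E) = 0.081396 / 0.27925 = 0.291.

P(H | E) ≈ 0.291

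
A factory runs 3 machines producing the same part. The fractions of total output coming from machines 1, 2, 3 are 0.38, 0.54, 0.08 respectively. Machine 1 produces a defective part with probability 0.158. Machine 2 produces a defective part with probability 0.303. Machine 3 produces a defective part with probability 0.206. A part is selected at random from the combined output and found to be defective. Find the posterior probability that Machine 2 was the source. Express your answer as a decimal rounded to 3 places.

Posterior probability ≈ 0.681

P(defective|M1) = 0.158; P(defective|M2) = 0.303; P(defective|M3) = 0.206.
Prior × likelihood for each source: 0.38·0.158=0.06004, 0.54·0.303=0.1636, 0.08·0.206=0.01648. Summing gives P(defective) = 0.24014.
P(Machine 2 | defective) = 0.1636 / 0.24014 = 0.681.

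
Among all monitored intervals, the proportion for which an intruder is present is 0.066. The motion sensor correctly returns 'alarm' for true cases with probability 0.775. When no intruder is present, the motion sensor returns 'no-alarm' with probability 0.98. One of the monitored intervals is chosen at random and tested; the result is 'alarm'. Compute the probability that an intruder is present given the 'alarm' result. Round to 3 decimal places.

P(H | E) ≈ 0.732

Let H be the event that an intruder is present. P(H) = 0.066, so P(¬H) = 0.934. With E the 'alarm' result, P(E|H) = 0.775 and P(E|¬H) = 0.02.
P(E) = 0.775·0.066 + 0.02·0.934 = 0.051150 + 0.018680 = 0.069830.
By Bayes' theorem, P(H|E) = 0.051150 / 0.069830 = 0.732.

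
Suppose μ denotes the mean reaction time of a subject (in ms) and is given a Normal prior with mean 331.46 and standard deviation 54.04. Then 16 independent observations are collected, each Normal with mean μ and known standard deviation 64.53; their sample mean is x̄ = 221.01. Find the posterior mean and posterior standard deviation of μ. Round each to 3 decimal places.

Posterior mean ≈ 230.048; posterior SD ≈ 15.458

Prior precision 1/τ₀² = 1/54.04² = 0.00034243; data precision n/σ² = 16/64.53² = 0.00384235.
Posterior precision = 0.00034243 + 0.00384235 = 0.00418478, giving posterior SD = 1/√0.00418478 = 15.458.
Posterior mean = (0.00034243·331.46 + 0.00384235·221.01) / 0.00418478 = 230.048.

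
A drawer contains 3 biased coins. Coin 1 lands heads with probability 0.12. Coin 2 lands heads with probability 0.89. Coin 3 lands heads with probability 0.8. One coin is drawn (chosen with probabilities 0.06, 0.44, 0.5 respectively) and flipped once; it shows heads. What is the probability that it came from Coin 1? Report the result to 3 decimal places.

Tabulate prior·likelihood by source: [1] prior 0.06, lik 0.12, product 0.007200; [2] prior 0.44, lik 0.89, product 0.3916; [3] prior 0.5, lik 0.8, product 0.4000.
Normalizing constant = 0.79880; the posterior for Coin 1 is its product over the sum, 0.007200/0.79880 = 0.009.

Posterior probability ≈ 0.009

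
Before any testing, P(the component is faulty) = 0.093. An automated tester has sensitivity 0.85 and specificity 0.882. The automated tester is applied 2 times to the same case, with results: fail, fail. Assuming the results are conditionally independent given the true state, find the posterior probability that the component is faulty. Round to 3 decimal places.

Posterior P(H) ≈ 0.842

Let H be the event that the component is faulty; start with P(H) = 0.093. P('fail'|H) = 0.85, P('fail'|¬H) = 0.118.
Update on result 1 ('fail'): P(H) ← 0.85·0.0930 / (0.85·0.0930 + 0.118·0.9070) = 0.079050/0.18608 = 0.4248.
Update on result 2 ('fail'): P(H) ← 0.85·0.4248 / (0.85·0.4248 + 0.118·0.5752) = 0.36110/0.42897 = 0.8418.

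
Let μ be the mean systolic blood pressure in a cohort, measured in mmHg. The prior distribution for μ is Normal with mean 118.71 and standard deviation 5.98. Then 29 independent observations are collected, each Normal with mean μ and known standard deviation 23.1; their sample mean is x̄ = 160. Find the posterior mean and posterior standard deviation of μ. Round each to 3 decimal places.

With known σ, the Normal prior is conjugate. Weight on the data is w = (n/σ²)/(n/σ² + 1/τ₀²) = 0.0543468/(0.0543468+0.0279639) = 0.66026.
Posterior mean = w·x̄ + (1−w)·μ₀ = 0.66026·160 + 0.33974·118.71 = 145.972. Posterior variance = 1/(0.0543468+0.0279639) = 12.1491, so SD = 3.486.

Posterior mean ≈ 145.972; posterior SD ≈ 3.486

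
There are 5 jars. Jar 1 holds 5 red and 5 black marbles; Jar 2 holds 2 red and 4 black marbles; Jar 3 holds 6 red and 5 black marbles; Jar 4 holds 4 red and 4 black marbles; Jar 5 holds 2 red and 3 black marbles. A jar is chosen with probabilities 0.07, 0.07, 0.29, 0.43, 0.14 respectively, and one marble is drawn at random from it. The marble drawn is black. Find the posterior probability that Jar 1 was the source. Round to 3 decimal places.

Posterior probability ≈ 0.068

Tabulate prior·likelihood by source: [1] prior 0.07, lik 0.5, product 0.03500; [2] prior 0.07, lik 0.6667, product 0.04667; [3] prior 0.29, lik 0.4545, product 0.1318; [4] prior 0.43, lik 0.5, product 0.2150; [5] prior 0.14, lik 0.6, product 0.08400.
Normalizing constant = 0.51248; the posterior for Jar 1 is its product over the sum, 0.03500/0.51248 = 0.068.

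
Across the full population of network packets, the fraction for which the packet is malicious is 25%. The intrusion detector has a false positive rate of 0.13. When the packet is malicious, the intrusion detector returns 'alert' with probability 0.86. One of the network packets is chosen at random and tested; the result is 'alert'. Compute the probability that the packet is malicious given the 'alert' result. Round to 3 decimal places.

P(H | E) ≈ 0.688

Let H be the event that the packet is malicious. P(H) = 0.25, so P(¬H) = 0.75. With E the 'alert' result, P(E|H) = 0.86 and P(E|¬H) = 0.13.
P(E) = 0.86·0.25 + 0.13·0.75 = 0.21500 + 0.097500 = 0.31250.
By Bayes' theorem, P(H|E) = 0.21500 / 0.31250 = 0.688.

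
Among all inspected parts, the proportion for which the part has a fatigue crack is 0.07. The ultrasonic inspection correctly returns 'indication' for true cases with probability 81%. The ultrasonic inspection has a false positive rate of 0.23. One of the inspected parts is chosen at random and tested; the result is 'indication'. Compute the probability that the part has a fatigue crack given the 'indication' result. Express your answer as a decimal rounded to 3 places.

P(H | E) ≈ 0.210

Write H for 'the part has a fatigue crack'. Prior odds H:¬H = 0.07/0.93 = 0.075269. For the 'indication' outcome, the likelihood ratio is 0.81/0.23 = 3.5217.
Posterior odds = 0.075269 × 3.5217 = 0.26508, so P(H|E) = 0.26508/(1+0.26508) = 0.210.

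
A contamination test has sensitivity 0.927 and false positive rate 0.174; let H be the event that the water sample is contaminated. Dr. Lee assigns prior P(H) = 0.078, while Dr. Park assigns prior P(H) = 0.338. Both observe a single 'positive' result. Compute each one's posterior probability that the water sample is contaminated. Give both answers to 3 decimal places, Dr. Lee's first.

Dr. Lee: 0.311; Dr. Park: 0.731

P('+'|H) = 0.927, P('+'|¬H) = 0.174.
Dr. Lee: numerator 0.927·0.078 = 0.072306; evidence = 0.072306+0.174·0.922 = 0.23273; posterior = 0.311.
Dr. Park: numerator 0.927·0.338 = 0.31333; evidence = 0.31333+0.174·0.662 = 0.42851; posterior = 0.731.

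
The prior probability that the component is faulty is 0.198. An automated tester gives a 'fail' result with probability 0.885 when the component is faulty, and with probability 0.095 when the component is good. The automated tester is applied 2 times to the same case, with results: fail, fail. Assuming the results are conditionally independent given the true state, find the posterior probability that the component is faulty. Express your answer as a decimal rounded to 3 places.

Posterior P(H) ≈ 0.955

Let H be the event that the component is faulty; start with P(H) = 0.198. P('fail'|H) = 0.885, P('fail'|¬H) = 0.095.
Update on result 1 ('fail'): P(H) ← 0.885·0.1980 / (0.885·0.1980 + 0.095·0.8020) = 0.17523/0.25142 = 0.6970.
Update on result 2 ('fail'): P(H) ← 0.885·0.6970 / (0.885·0.6970 + 0.095·0.3030) = 0.61681/0.64560 = 0.9554.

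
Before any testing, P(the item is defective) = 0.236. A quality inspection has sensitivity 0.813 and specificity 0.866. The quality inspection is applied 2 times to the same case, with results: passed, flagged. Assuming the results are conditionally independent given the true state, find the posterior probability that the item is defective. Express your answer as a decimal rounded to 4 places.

Posterior P(H) ≈ 0.2881

Let H be the event that the item is defective; start with P(H) = 0.236. P('flagged'|H) = 0.813, P('flagged'|¬H) = 0.134.
Update on result 1 ('passed'): P(H) ← 0.187·0.2360 / (0.187·0.2360 + 0.866·0.7640) = 0.044132/0.70576 = 0.0625.
Update on result 2 ('flagged'): P(H) ← 0.813·0.0625 / (0.813·0.0625 + 0.134·0.9375) = 0.050838/0.17646 = 0.2881.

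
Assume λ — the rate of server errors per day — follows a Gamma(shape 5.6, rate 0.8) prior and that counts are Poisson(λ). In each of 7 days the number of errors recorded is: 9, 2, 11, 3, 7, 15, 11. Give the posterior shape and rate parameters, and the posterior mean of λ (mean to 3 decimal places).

The Poisson likelihood adds the total count to the shape and the number of exposure periods to the rate. Here ∑xᵢ = 58 and n = 7, so shape 5.6→63.6 and rate 0.8→7.8.
Posterior mean = shape/rate = 63.6/7.8 = 8.154.

Posterior: Gamma(shape=63.6, rate=7.8); mean ≈ 8.154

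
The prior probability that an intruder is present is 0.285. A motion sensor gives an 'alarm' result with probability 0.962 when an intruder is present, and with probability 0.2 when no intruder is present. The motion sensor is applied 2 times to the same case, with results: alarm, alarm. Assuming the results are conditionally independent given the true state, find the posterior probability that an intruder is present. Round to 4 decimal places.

With H the event that an intruder is present, the joint likelihood of the observed sequence is P(data|H) = 0.962·0.962 = 0.92544 and P(data|¬H) = 0.2·0.2 = 0.040000.
Bayes: P(H|data) = 0.285·0.92544 / (0.285·0.92544 + 0.715·0.040000) = 0.26375/0.29235 = 0.9022.

Posterior P(H) ≈ 0.9022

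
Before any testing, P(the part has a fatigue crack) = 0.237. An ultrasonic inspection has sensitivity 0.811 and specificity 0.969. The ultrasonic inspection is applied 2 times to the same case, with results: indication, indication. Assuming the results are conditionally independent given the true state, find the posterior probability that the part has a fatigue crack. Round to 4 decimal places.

Posterior P(H) ≈ 0.9953

Let H be the event that the part has a fatigue crack; start with P(H) = 0.237. P('indication'|H) = 0.811, P('indication'|¬H) = 0.031.
Update on result 1 ('indication'): P(H) ← 0.811·0.2370 / (0.811·0.2370 + 0.031·0.7630) = 0.19221/0.21586 = 0.8904.
Update on result 2 ('indication'): P(H) ← 0.811·0.8904 / (0.811·0.8904 + 0.031·0.1096) = 0.72213/0.72553 = 0.9953.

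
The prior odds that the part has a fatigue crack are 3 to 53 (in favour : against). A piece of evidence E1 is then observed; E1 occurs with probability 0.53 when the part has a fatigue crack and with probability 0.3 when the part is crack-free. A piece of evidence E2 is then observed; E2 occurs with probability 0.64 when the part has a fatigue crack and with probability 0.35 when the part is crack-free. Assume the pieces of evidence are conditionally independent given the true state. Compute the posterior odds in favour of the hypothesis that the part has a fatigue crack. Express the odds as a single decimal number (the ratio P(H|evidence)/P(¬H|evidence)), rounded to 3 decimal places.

Prior odds = 3/53 = 0.056604.
Likelihood ratio for E1 = 0.53/0.3 = 1.7667.
Likelihood ratio for E2 = 0.64/0.35 = 1.8286.
Posterior odds = prior odds × LR₁ × LR₂ = 0.18286.

Posterior odds ≈ 0.183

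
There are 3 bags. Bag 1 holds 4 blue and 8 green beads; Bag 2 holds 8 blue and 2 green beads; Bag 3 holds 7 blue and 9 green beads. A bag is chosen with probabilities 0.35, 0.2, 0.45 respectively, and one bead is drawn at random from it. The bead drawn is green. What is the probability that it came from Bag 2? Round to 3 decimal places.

Posterior probability ≈ 0.076

Tabulate prior·likelihood by source: [1] prior 0.35, lik 0.6667, product 0.2333; [2] prior 0.2, lik 0.2, product 0.04000; [3] prior 0.45, lik 0.5625, product 0.2531.
Normalizing constant = 0.52646; the posterior for Bag 2 is its product over the sum, 0.04000/0.52646 = 0.076.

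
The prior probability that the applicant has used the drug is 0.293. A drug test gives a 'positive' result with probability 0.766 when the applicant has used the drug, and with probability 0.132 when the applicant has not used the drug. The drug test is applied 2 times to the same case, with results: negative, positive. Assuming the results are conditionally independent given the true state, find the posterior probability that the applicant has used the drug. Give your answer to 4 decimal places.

Let H be the event that the applicant has used the drug; start with P(H) = 0.293. P('positive'|H) = 0.766, P('positive'|¬H) = 0.132.
Update on result 1 ('negative'): P(H) ← 0.234·0.2930 / (0.234·0.2930 + 0.868·0.7070) = 0.068562/0.68224 = 0.1005.
Update on result 2 ('positive'): P(H) ← 0.766·0.1005 / (0.766·0.1005 + 0.132·0.8995) = 0.076980/0.19571 = 0.3933.

Posterior P(H) ≈ 0.3933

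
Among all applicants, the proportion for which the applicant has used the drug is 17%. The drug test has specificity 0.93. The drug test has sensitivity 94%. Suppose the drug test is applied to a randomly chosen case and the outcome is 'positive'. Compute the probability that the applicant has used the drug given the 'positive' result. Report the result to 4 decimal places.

P(H | E) ≈ 0.7334

Write H for 'the applicant has used the drug'. Prior odds H:¬H = 0.17/0.83 = 0.20482. For the 'positive' outcome, the likelihood ratio is 0.94/0.07 = 13.429.
Posterior odds = 0.20482 × 13.429 = 2.7504, so P(H|E) = 2.7504/(1+2.7504) = 0.7334.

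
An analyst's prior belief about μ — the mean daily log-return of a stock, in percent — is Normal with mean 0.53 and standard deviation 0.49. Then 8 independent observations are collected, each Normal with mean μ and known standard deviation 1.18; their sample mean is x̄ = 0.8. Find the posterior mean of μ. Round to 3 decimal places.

Posterior mean ≈ 0.687

With known σ, the Normal prior is conjugate. Weight on the data is w = (n/σ²)/(n/σ² + 1/τ₀²) = 5.74548/(5.74548+4.16493) = 0.57974.
Posterior mean = w·x̄ + (1−w)·μ₀ = 0.57974·0.8 + 0.42026·0.53 = 0.687.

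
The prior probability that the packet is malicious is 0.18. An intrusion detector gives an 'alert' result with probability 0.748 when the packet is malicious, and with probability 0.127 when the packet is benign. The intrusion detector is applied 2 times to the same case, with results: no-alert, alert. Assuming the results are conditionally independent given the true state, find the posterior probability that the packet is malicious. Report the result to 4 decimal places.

Posterior P(H) ≈ 0.2718

Let H be the event that the packet is malicious; start with P(H) = 0.18. P('alert'|H) = 0.748, P('alert'|¬H) = 0.127.
Update on result 1 ('no-alert'): P(H) ← 0.252·0.1800 / (0.252·0.1800 + 0.873·0.8200) = 0.045360/0.76122 = 0.0596.
Update on result 2 ('alert'): P(H) ← 0.748·0.0596 / (0.748·0.0596 + 0.127·0.9404) = 0.044572/0.16400 = 0.2718.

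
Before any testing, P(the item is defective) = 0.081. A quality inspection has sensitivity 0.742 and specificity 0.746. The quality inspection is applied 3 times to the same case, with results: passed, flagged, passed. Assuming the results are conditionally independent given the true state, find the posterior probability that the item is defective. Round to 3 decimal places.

Posterior P(H) ≈ 0.030

Let H be the event that the item is defective; start with P(H) = 0.081. P('flagged'|H) = 0.742, P('flagged'|¬H) = 0.254.
Update on result 1 ('passed'): P(H) ← 0.258·0.0810 / (0.258·0.0810 + 0.746·0.9190) = 0.020898/0.70647 = 0.0296.
Update on result 2 ('flagged'): P(H) ← 0.742·0.0296 / (0.742·0.0296 + 0.254·0.9704) = 0.021949/0.26844 = 0.0818.
Update on result 3 ('passed'): P(H) ← 0.258·0.0818 / (0.258·0.0818 + 0.746·0.9182) = 0.021096/0.70610 = 0.0299.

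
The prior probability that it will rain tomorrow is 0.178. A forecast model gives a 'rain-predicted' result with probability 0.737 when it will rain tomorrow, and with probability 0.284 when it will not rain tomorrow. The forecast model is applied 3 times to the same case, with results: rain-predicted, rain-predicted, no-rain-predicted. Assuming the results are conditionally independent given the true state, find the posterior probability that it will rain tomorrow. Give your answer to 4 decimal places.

Posterior P(H) ≈ 0.3488

Let H be the event that it will rain tomorrow; start with P(H) = 0.178. P('rain-predicted'|H) = 0.737, P('rain-predicted'|¬H) = 0.284.
Update on result 1 ('rain-predicted'): P(H) ← 0.737·0.1780 / (0.737·0.1780 + 0.284·0.8220) = 0.13119/0.36463 = 0.3598.
Update on result 2 ('rain-predicted'): P(H) ← 0.737·0.3598 / (0.737·0.3598 + 0.284·0.6402) = 0.26515/0.44698 = 0.5932.
Update on result 3 ('no-rain-predicted'): P(H) ← 0.263·0.5932 / (0.263·0.5932 + 0.716·0.4068) = 0.15602/0.44727 = 0.3488.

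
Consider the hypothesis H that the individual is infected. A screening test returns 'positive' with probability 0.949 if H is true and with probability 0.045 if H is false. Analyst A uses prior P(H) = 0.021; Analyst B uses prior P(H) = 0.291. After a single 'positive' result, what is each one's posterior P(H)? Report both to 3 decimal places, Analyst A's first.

P('+'|H) = 0.949, P('+'|¬H) = 0.045.
Analyst A: numerator 0.949·0.021 = 0.019929; evidence = 0.019929+0.045·0.979 = 0.063984; posterior = 0.311.
Analyst B: numerator 0.949·0.291 = 0.27616; evidence = 0.27616+0.045·0.709 = 0.30806; posterior = 0.896.

Analyst A: 0.311; Analyst B: 0.896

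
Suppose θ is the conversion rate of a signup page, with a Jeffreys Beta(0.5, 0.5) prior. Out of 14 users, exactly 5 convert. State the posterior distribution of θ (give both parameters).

The binomial likelihood is conjugate to the Beta prior: with 5 successes and 9 failures, the posterior is Beta(0.5+5, 0.5+9) = Beta(5.5, 9.5).

Posterior: Beta(5.5, 9.5)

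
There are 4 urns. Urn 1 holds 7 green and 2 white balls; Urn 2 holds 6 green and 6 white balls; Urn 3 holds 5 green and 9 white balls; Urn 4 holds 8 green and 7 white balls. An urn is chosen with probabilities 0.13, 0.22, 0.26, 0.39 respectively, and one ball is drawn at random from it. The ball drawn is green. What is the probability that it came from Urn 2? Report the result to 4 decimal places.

Tabulate prior·likelihood by source: [1] prior 0.13, lik 0.7778, product 0.1011; [2] prior 0.22, lik 0.5, product 0.1100; [3] prior 0.26, lik 0.3571, product 0.09286; [4] prior 0.39, lik 0.5333, product 0.2080.
Normalizing constant = 0.51197; the posterior for Urn 2 is its product over the sum, 0.1100/0.51197 = 0.2149.

Posterior probability ≈ 0.2149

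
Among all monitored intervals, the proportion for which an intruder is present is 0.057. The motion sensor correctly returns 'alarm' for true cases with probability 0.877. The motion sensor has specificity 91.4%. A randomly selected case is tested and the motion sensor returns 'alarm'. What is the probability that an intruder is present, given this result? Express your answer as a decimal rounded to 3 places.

P(H | E) ≈ 0.381

Write H for 'an intruder is present'. Prior odds H:¬H = 0.057/0.943 = 0.060445. For the 'alarm' outcome, the likelihood ratio is 0.877/0.086 = 10.198.
Posterior odds = 0.060445 × 10.198 = 0.61640, so P(H|E) = 0.61640/(1+0.61640) = 0.381.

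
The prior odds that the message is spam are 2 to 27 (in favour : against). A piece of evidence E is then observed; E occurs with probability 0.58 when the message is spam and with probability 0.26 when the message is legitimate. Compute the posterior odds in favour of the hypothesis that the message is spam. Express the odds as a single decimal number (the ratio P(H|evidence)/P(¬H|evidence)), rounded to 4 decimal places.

Prior odds = 2/27 = 0.074074. In log-odds, ln(0.074074) = -2.6027.
Add log likelihood ratio: ln(2.2308) = 0.80235.
Posterior log-odds = -1.8003, so posterior odds = exp(-1.8003) = 0.16524.

Posterior odds ≈ 0.1652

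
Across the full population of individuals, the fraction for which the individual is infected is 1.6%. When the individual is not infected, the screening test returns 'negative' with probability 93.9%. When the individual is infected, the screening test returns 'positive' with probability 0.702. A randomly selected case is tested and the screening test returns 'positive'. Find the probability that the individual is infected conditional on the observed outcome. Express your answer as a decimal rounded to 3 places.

P(H | E) ≈ 0.158

Let H be the event that the individual is infected. P(H) = 0.016, so P(¬H) = 0.984. With E the 'positive' result, P(E|H) = 0.702 and P(E|¬H) = 0.061.
P(E) = 0.702·0.016 + 0.061·0.984 = 0.011232 + 0.060024 = 0.071256.
By Bayes' theorem, P(H|E) = 0.011232 / 0.071256 = 0.158.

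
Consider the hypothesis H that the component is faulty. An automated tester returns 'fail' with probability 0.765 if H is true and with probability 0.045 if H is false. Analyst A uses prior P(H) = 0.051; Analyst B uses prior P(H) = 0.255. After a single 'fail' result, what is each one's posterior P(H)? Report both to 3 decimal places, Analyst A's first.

Analyst A: 0.477; Analyst B: 0.853

The likelihood ratio for a 'fail' result is 0.765/0.045 = 17.000.
Analyst A: prior odds 0.051/0.949 = 0.053741; posterior odds 0.91359; posterior probability 0.477.
Analyst B: prior odds 0.255/0.745 = 0.34228; posterior odds 5.8188; posterior probability 0.853.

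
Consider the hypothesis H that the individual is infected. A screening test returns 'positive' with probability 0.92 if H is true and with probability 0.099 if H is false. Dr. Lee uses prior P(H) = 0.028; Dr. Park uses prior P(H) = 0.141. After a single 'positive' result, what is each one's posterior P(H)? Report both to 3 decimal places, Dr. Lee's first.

The likelihood ratio for a 'positive' result is 0.92/0.099 = 9.2929.
Dr. Lee: prior odds 0.028/0.972 = 0.028807; posterior odds 0.26770; posterior probability 0.211.
Dr. Park: prior odds 0.141/0.859 = 0.16414; posterior odds 1.5254; posterior probability 0.604.

Dr. Lee: 0.211; Dr. Park: 0.604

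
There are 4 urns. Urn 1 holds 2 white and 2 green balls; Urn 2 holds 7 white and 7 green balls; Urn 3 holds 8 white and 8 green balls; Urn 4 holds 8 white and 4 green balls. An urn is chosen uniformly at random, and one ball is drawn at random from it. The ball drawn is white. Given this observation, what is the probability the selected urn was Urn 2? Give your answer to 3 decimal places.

P(white|Urn 1) = 0.5; P(white|Urn 2) = 0.5; P(white|Urn 3) = 0.5; P(white|Urn 4) = 0.6667.
Prior × likelihood for each source: 0.25·0.5=0.1250, 0.25·0.5=0.1250, 0.25·0.5=0.1250, 0.25·0.6667=0.1667. Summing gives P(white) = 0.54167.
P(Urn 2 | white) = 0.1250 / 0.54167 = 0.231.

Posterior probability ≈ 0.231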